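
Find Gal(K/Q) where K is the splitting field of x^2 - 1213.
Gal(K/Q) = Z/2Z (cyclic of order 2)

x^2 - 1213 is irreducible over Q since 1213 is not a rational square. The splitting field Q(sqrt(1213)) has degree 2 over Q, and its unique nontrivial automorphism is sqrt(1213) ↦ -sqrt(1213). Hence Gal(Q(sqrt(1213))/Q) = Z/2Z.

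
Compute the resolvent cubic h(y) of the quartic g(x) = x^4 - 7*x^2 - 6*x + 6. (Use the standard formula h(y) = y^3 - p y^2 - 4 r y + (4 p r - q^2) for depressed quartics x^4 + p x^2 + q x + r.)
h(y) = y^3 + 7*y^2 - 24*y - 204

Identify coefficients: p = -7, q = -6, r = 6.
Plug into h(y) = y^3 - p y^2 - 4 r y + (4 p r - q^2):
  h(y) = y^3 - (-7) y^2 - 4*(6) y + (4*(-7)*(6) - (-6)^2)
       = y^3 + (7) y^2 + (-24) y + (-204).
Simplifying: h(y) = y^3 + 7*y^2 - 24*y - 204.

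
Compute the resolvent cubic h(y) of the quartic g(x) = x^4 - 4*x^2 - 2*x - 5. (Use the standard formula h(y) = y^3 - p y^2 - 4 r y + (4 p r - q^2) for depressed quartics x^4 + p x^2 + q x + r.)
h(y) = y^3 + 4*y^2 + 20*y + 76

Identify coefficients: p = -4, q = -2, r = -5.
Plug into h(y) = y^3 - p y^2 - 4 r y + (4 p r - q^2):
  h(y) = y^3 - (-4) y^2 - 4*(-5) y + (4*(-4)*(-5) - (-2)^2)
       = y^3 + (4) y^2 + (20) y + (76).
Simplifying: h(y) = y^3 + 4*y^2 + 20*y + 76.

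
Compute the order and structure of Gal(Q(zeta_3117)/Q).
|Gal(Q(zeta_3117)/Q)| = phi(3117) = 2076; group ≅ (Z/3117Z)^* ≅ Z/2Z × Z/1038Z

The n-th cyclotomic polynomial Φ_3117(x) is the minimal polynomial of zeta_3117 over Q and has degree phi(3117) = 2076. So Q(zeta_3117) is a degree-2076 Galois extension with Galois group (Z/3117Z)^*. By CRT, (Z/3117Z)^* ≅ (Z/3Z)^* × (Z/1039Z)^*. Each prime-power unit group is (Z/3Z)^* ≅ Z/2Z; (Z/1039Z)^* ≅ Z/1038Z. Hence Gal(Q(zeta_3117)/Q) ≅ Z/2Z × Z/1038Z.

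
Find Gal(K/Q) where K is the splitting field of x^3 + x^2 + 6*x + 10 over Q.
Gal(K/Q) = S_3 (symmetric group of order 6)

Compute the discriminant of x^3 + (1)*x^2 + (6)*x + (10): Δ = -2488. Since Δ is not a rational square, the Galois group is not contained in A_3; it must be the full S_3 (irreducibility of the cubic rules out anything smaller).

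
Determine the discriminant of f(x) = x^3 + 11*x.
Δ = -5324

For a depressed cubic x^3 + p x + q the discriminant is Δ = -4 p^3 - 27 q^2 = -4*(11)^3 - 27*(0)^2 = -5324 - 0 = -5324.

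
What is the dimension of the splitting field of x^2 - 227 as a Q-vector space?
[K:Q] = 2

The polynomial x^2 - 227 is irreducible over Q since 227 is not a perfect square. Its splitting field is Q(sqrt(227)), which has degree 2 over Q.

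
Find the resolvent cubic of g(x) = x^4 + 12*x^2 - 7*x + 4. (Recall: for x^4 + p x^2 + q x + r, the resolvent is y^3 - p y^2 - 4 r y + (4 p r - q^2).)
h(y) = y^3 - 12*y^2 - 16*y + 143

Identify coefficients: p = 12, q = -7, r = 4.
Plug into h(y) = y^3 - p y^2 - 4 r y + (4 p r - q^2):
  h(y) = y^3 - (12) y^2 - 4*(4) y + (4*(12)*(4) - (-7)^2)
       = y^3 + (-12) y^2 + (-16) y + (143).
Simplifying: h(y) = y^3 - 12*y^2 - 16*y + 143.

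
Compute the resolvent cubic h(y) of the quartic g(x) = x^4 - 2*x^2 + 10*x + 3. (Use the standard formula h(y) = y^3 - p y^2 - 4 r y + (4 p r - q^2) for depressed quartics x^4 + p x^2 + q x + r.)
h(y) = y^3 + 2*y^2 - 12*y - 124

Identify coefficients: p = -2, q = 10, r = 3.
Plug into h(y) = y^3 - p y^2 - 4 r y + (4 p r - q^2):
  h(y) = y^3 - (-2) y^2 - 4*(3) y + (4*(-2)*(3) - (10)^2)
       = y^3 + (2) y^2 + (-12) y + (-124).
Simplifying: h(y) = y^3 + 2*y^2 - 12*y - 124.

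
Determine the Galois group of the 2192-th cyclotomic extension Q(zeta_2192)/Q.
|Gal(Q(zeta_2192)/Q)| = phi(2192) = 1088; group ≅ (Z/2192Z)^* ≅ Z/2Z × Z/4Z × Z/136Z

The n-th cyclotomic polynomial Φ_2192(x) is the minimal polynomial of zeta_2192 over Q and has degree phi(2192) = 1088. So Q(zeta_2192) is a degree-1088 Galois extension with Galois group (Z/2192Z)^*. By CRT, (Z/2192Z)^* ≅ (Z/16Z)^* × (Z/137Z)^*. Each prime-power unit group is (Z/16Z)^* ≅ Z/2Z × Z/4Z; (Z/137Z)^* ≅ Z/136Z. Hence Gal(Q(zeta_2192)/Q) ≅ Z/2Z × Z/4Z × Z/136Z.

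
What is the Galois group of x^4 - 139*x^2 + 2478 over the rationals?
Gal(K/Q) = V_4 (Klein four-group, Z/2Z × Z/2Z)

f factors as (x^2 - 21)(x^2 - 118), so the splitting field is K = Q(sqrt(21), sqrt(118)). The elements 21, 118, 2478 are all non-squares in Q, so sqrt(21) and sqrt(118) generate independent quadratic extensions. Thus [K:Q] = 4 and Gal(K/Q) is generated by the two order-2 automorphisms sqrt(21) ↦ -sqrt(21) and sqrt(118) ↦ -sqrt(118), giving V_4.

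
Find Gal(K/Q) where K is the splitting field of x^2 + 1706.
Gal(K/Q) = Z/2Z (cyclic of order 2)

x^2 + 1706 is irreducible over Q since -1706 is not a rational square. The splitting field Q(sqrt(-1706)) has degree 2 over Q, and its unique nontrivial automorphism is sqrt(-1706) ↦ -sqrt(-1706). Hence Gal(Q(sqrt(-1706))/Q) = Z/2Z.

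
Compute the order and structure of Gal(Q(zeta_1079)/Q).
|Gal(Q(zeta_1079)/Q)| = phi(1079) = 984; group ≅ (Z/1079Z)^* ≅ Z/12Z × Z/82Z

The n-th cyclotomic polynomial Φ_1079(x) is the minimal polynomial of zeta_1079 over Q and has degree phi(1079) = 984. So Q(zeta_1079) is a degree-984 Galois extension with Galois group (Z/1079Z)^*. By CRT, (Z/1079Z)^* ≅ (Z/13Z)^* × (Z/83Z)^*. Each prime-power unit group is (Z/13Z)^* ≅ Z/12Z; (Z/83Z)^* ≅ Z/82Z. Hence Gal(Q(zeta_1079)/Q) ≅ Z/12Z × Z/82Z.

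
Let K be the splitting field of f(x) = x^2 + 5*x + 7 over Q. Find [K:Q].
[K:Q] = 2

The discriminant of x^2 + (5)*x + (7) is b^2 - 4c = 25 - (28) = -3. Since -3 is not a perfect square in Q, the polynomial is irreducible over Q. Its two roots generate a degree-2 extension, so [K:Q] = 2.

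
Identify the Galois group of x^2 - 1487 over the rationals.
Gal(K/Q) = Z/2Z (cyclic of order 2)

x^2 - 1487 is irreducible over Q since 1487 is not a rational square. The splitting field Q(sqrt(1487)) has degree 2 over Q, and its unique nontrivial automorphism is sqrt(1487) ↦ -sqrt(1487). Hence Gal(Q(sqrt(1487))/Q) = Z/2Z.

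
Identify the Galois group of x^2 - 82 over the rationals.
Gal(K/Q) = Z/2Z (cyclic of order 2)

x^2 - 82 is irreducible over Q since 82 is not a rational square. The splitting field Q(sqrt(82)) has degree 2 over Q, and its unique nontrivial automorphism is sqrt(82) ↦ -sqrt(82). Hence Gal(Q(sqrt(82))/Q) = Z/2Z.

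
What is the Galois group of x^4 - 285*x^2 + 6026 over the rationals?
Gal(K/Q) = V_4 (Klein four-group, Z/2Z × Z/2Z)

f factors as (x^2 - 262)(x^2 - 23), so the splitting field is K = Q(sqrt(262), sqrt(23)). The elements 262, 23, 6026 are all non-squares in Q, so sqrt(262) and sqrt(23) generate independent quadratic extensions. Thus [K:Q] = 4 and Gal(K/Q) is generated by the two order-2 automorphisms sqrt(262) ↦ -sqrt(262) and sqrt(23) ↦ -sqrt(23), giving V_4.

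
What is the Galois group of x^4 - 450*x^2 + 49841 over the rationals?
Gal(K/Q) = V_4 (Klein four-group, Z/2Z × Z/2Z)

f factors as (x^2 - 253)(x^2 - 197), so the splitting field is K = Q(sqrt(253), sqrt(197)). The elements 253, 197, 49841 are all non-squares in Q, so sqrt(253) and sqrt(197) generate independent quadratic extensions. Thus [K:Q] = 4 and Gal(K/Q) is generated by the two order-2 automorphisms sqrt(253) ↦ -sqrt(253) and sqrt(197) ↦ -sqrt(197), giving V_4.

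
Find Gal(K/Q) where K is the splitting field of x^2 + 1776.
Gal(K/Q) = Z/2Z (cyclic of order 2)

x^2 + 1776 is irreducible over Q since -1776 is not a rational square. The splitting field Q(sqrt(-1776)) has degree 2 over Q, and its unique nontrivial automorphism is sqrt(-1776) ↦ -sqrt(-1776). Hence Gal(Q(sqrt(-1776))/Q) = Z/2Z.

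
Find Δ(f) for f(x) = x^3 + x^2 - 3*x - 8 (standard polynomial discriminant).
Δ = -1147

For x^3 + a x^2 + b x + c the discriminant is Δ = 18 a b c - 4 a^3 c + a^2 b^2 - 4 b^3 - 27 c^2.
Plug a = 1, b = -3, c = -8:
  18*(1)*(-3)*(-8) - 4*(1)^3*(-8) + (1)^2*(-3)^2 - 4*(-3)^3 - 27*(-8)^2
  = 432 + (32) + 9 + (108) + (-1728)
  = -1147.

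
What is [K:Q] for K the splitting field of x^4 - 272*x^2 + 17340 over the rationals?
[K:Q] = 4

f factors as (x^2 - 102)(x^2 - 170); the splitting field is K = Q(sqrt(102), sqrt(170)). Since 102, 170, and 17340 are all non-squares in Q, the three subfields Q(sqrt(102)), Q(sqrt(170)), Q(sqrt(17340)) are distinct degree-2 extensions, so [K:Q] = 4 (Klein four Galois group).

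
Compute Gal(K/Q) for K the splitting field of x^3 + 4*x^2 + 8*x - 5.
Gal(K/Q) = S_3 (symmetric group of order 6)

Compute the discriminant of x^3 + (4)*x^2 + (8)*x + (-5): Δ = -3299. Since Δ is not a rational square, the Galois group is not contained in A_3; it must be the full S_3 (irreducibility of the cubic rules out anything smaller).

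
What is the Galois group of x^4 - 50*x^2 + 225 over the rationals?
Gal(K/Q) = Z/2Z (cyclic of order 2)

f factors as (x^2 - 45)(x^2 - 5), so the splitting field is K = Q(sqrt(45), sqrt(5)). The squarefree part of 45 is 5 and the squarefree part of 5 is also 5, so sqrt(45) and sqrt(5) are both rational multiples of sqrt(5). Hence Q(sqrt(45)) = Q(sqrt(5)) = Q(sqrt(5)), and the splitting field collapses to a single degree-2 extension with Galois group Z/2Z.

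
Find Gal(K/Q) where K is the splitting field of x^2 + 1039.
Gal(K/Q) = Z/2Z (cyclic of order 2)

x^2 + 1039 is irreducible over Q since -1039 is not a rational square. The splitting field Q(sqrt(-1039)) has degree 2 over Q, and its unique nontrivial automorphism is sqrt(-1039) ↦ -sqrt(-1039). Hence Gal(Q(sqrt(-1039))/Q) = Z/2Z.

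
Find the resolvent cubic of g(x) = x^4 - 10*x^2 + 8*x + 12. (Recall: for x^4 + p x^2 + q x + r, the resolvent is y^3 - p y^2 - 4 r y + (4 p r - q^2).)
h(y) = y^3 + 10*y^2 - 48*y - 544

Identify coefficients: p = -10, q = 8, r = 12.
Plug into h(y) = y^3 - p y^2 - 4 r y + (4 p r - q^2):
  h(y) = y^3 - (-10) y^2 - 4*(12) y + (4*(-10)*(12) - (8)^2)
       = y^3 + (10) y^2 + (-48) y + (-544).
Simplifying: h(y) = y^3 + 10*y^2 - 48*y - 544.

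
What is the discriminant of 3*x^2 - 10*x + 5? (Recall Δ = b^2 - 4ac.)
Δ = 40

For a quadratic a x^2 + b x + c the discriminant is Δ = b^2 - 4ac = (-10)^2 - 4*(3)*(5) = 100 - (60) = 40.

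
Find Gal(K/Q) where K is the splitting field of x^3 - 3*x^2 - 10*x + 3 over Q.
Gal(K/Q) = S_3 (symmetric group of order 6)

Compute the discriminant of x^3 + (-3)*x^2 + (-10)*x + (3): Δ = 6601. Since Δ is not a rational square, the Galois group is not contained in A_3; it must be the full S_3 (irreducibility of the cubic rules out anything smaller).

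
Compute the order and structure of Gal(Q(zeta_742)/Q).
|Gal(Q(zeta_742)/Q)| = phi(742) = 312; group ≅ (Z/742Z)^* ≅ Z/6Z × Z/52Z

The n-th cyclotomic polynomial Φ_742(x) is the minimal polynomial of zeta_742 over Q and has degree phi(742) = 312. So Q(zeta_742) is a degree-312 Galois extension with Galois group (Z/742Z)^*. By CRT, (Z/742Z)^* ≅ (Z/2Z)^* × (Z/7Z)^* × (Z/53Z)^*. Each prime-power unit group is (Z/2Z)^* ≅ trivial group (order 1); (Z/7Z)^* ≅ Z/6Z; (Z/53Z)^* ≅ Z/52Z. Hence Gal(Q(zeta_742)/Q) ≅ Z/6Z × Z/52Z.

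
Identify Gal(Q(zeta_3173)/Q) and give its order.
|Gal(Q(zeta_3173)/Q)| = phi(3173) = 2988; group ≅ (Z/3173Z)^* ≅ Z/18Z × Z/166Z

The n-th cyclotomic polynomial Φ_3173(x) is the minimal polynomial of zeta_3173 over Q and has degree phi(3173) = 2988. So Q(zeta_3173) is a degree-2988 Galois extension with Galois group (Z/3173Z)^*. By CRT, (Z/3173Z)^* ≅ (Z/19Z)^* × (Z/167Z)^*. Each prime-power unit group is (Z/19Z)^* ≅ Z/18Z; (Z/167Z)^* ≅ Z/166Z. Hence Gal(Q(zeta_3173)/Q) ≅ Z/18Z × Z/166Z.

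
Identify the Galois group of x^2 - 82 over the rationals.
Gal(K/Q) = Z/2Z (cyclic of order 2)

x^2 - 82 is irreducible over Q since 82 is not a rational square. The splitting field Q(sqrt(82)) has degree 2 over Q, and its unique nontrivial automorphism is sqrt(82) ↦ -sqrt(82). Hence Gal(Q(sqrt(82))/Q) = Z/2Z.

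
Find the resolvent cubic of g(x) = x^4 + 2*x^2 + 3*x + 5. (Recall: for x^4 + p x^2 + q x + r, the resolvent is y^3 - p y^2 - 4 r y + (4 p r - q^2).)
h(y) = y^3 - 2*y^2 - 20*y + 31

Identify coefficients: p = 2, q = 3, r = 5.
Plug into h(y) = y^3 - p y^2 - 4 r y + (4 p r - q^2):
  h(y) = y^3 - (2) y^2 - 4*(5) y + (4*(2)*(5) - (3)^2)
       = y^3 + (-2) y^2 + (-20) y + (31).
Simplifying: h(y) = y^3 - 2*y^2 - 20*y + 31.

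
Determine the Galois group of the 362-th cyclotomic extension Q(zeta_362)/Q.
|Gal(Q(zeta_362)/Q)| = phi(362) = 180; group ≅ (Z/362Z)^* ≅ Z/180Z

The n-th cyclotomic polynomial Φ_362(x) is the minimal polynomial of zeta_362 over Q and has degree phi(362) = 180. So Q(zeta_362) is a degree-180 Galois extension with Galois group (Z/362Z)^*. By CRT, (Z/362Z)^* ≅ (Z/2Z)^* × (Z/181Z)^*. Each prime-power unit group is (Z/2Z)^* ≅ trivial group (order 1); (Z/181Z)^* ≅ Z/180Z. Hence Gal(Q(zeta_362)/Q) ≅ Z/180Z.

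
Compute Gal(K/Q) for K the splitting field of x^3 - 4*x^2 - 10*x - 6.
Gal(K/Q) = S_3 (symmetric group of order 6)

Compute the discriminant of x^3 + (-4)*x^2 + (-10)*x + (-6): Δ = -1228. Since Δ is not a rational square, the Galois group is not contained in A_3; it must be the full S_3 (irreducibility of the cubic rules out anything smaller).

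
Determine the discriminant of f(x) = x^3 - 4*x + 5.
Δ = -419

For x^3 + a x^2 + b x + c the discriminant is Δ = 18 a b c - 4 a^3 c + a^2 b^2 - 4 b^3 - 27 c^2.
Plug a = 0, b = -4, c = 5:
  18*(0)*(-4)*(5) - 4*(0)^3*(5) + (0)^2*(-4)^2 - 4*(-4)^3 - 27*(5)^2
  = 0 + (0) + 0 + (256) + (-675)
  = -419.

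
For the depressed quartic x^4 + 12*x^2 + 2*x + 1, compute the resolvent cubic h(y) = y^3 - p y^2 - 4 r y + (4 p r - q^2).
h(y) = y^3 - 12*y^2 - 4*y + 44

Identify coefficients: p = 12, q = 2, r = 1.
Plug into h(y) = y^3 - p y^2 - 4 r y + (4 p r - q^2):
  h(y) = y^3 - (12) y^2 - 4*(1) y + (4*(12)*(1) - (2)^2)
       = y^3 + (-12) y^2 + (-4) y + (44).
Simplifying: h(y) = y^3 - 12*y^2 - 4*y + 44.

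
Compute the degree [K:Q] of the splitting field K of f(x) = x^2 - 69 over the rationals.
[K:Q] = 2

The polynomial x^2 - 69 is irreducible over Q since 69 is not a perfect square. Its splitting field is Q(sqrt(69)), which has degree 2 over Q.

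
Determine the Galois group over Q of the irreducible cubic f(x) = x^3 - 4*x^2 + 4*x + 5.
Gal(K/Q) = S_3 (symmetric group of order 6)

Compute the discriminant of x^3 + (-4)*x^2 + (4)*x + (5): Δ = -835. Since Δ is not a rational square, the Galois group is not contained in A_3; it must be the full S_3 (irreducibility of the cubic rules out anything smaller).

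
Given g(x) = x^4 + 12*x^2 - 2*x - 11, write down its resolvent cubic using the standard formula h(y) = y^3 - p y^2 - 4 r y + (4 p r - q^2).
h(y) = y^3 - 12*y^2 + 44*y - 532

Identify coefficients: p = 12, q = -2, r = -11.
Plug into h(y) = y^3 - p y^2 - 4 r y + (4 p r - q^2):
  h(y) = y^3 - (12) y^2 - 4*(-11) y + (4*(12)*(-11) - (-2)^2)
       = y^3 + (-12) y^2 + (44) y + (-532).
Simplifying: h(y) = y^3 - 12*y^2 + 44*y - 532.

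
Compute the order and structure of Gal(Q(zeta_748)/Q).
|Gal(Q(zeta_748)/Q)| = phi(748) = 320; group ≅ (Z/748Z)^* ≅ Z/2Z × Z/10Z × Z/16Z

The n-th cyclotomic polynomial Φ_748(x) is the minimal polynomial of zeta_748 over Q and has degree phi(748) = 320. So Q(zeta_748) is a degree-320 Galois extension with Galois group (Z/748Z)^*. By CRT, (Z/748Z)^* ≅ (Z/4Z)^* × (Z/11Z)^* × (Z/17Z)^*. Each prime-power unit group is (Z/4Z)^* ≅ Z/2Z; (Z/11Z)^* ≅ Z/10Z; (Z/17Z)^* ≅ Z/16Z. Hence Gal(Q(zeta_748)/Q) ≅ Z/2Z × Z/10Z × Z/16Z.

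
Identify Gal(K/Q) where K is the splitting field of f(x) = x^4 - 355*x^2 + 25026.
Gal(K/Q) = V_4 (Klein four-group, Z/2Z × Z/2Z)

f factors as (x^2 - 97)(x^2 - 258), so the splitting field is K = Q(sqrt(97), sqrt(258)). The elements 97, 258, 25026 are all non-squares in Q, so sqrt(97) and sqrt(258) generate independent quadratic extensions. Thus [K:Q] = 4 and Gal(K/Q) is generated by the two order-2 automorphisms sqrt(97) ↦ -sqrt(97) and sqrt(258) ↦ -sqrt(258), giving V_4.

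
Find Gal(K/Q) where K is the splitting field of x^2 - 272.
Gal(K/Q) = Z/2Z (cyclic of order 2)

x^2 - 272 is irreducible over Q since 272 is not a rational square. The splitting field Q(sqrt(272)) has degree 2 over Q, and its unique nontrivial automorphism is sqrt(272) ↦ -sqrt(272). Hence Gal(Q(sqrt(272))/Q) = Z/2Z.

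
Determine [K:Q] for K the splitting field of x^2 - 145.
[K:Q] = 2

The polynomial x^2 - 145 is irreducible over Q since 145 is not a perfect square. Its splitting field is Q(sqrt(145)), which has degree 2 over Q.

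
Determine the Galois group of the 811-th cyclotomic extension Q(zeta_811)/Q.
|Gal(Q(zeta_811)/Q)| = phi(811) = 810; group ≅ (Z/811Z)^* ≅ Z/810Z

The n-th cyclotomic polynomial Φ_811(x) is the minimal polynomial of zeta_811 over Q and has degree phi(811) = 810. So Q(zeta_811) is a degree-810 Galois extension with Galois group (Z/811Z)^*. (Z/811Z)^* is cyclic since 811 is an odd prime power (or 4). Hence Gal(Q(zeta_811)/Q) ≅ Z/810Z.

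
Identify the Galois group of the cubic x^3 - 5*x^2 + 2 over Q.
Gal(K/Q) = S_3 (symmetric group of order 6)

Compute the discriminant of x^3 + (-5)*x^2 + (0)*x + (2): Δ = 892. Since Δ is not a rational square, the Galois group is not contained in A_3; it must be the full S_3 (irreducibility of the cubic rules out anything smaller).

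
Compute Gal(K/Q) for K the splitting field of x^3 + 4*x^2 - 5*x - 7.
Gal(K/Q) = S_3 (symmetric group of order 6)

Compute the discriminant of x^3 + (4)*x^2 + (-5)*x + (-7): Δ = 3889. Since Δ is not a rational square, the Galois group is not contained in A_3; it must be the full S_3 (irreducibility of the cubic rules out anything smaller).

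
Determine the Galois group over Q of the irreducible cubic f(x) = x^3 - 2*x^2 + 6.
Gal(K/Q) = S_3 (symmetric group of order 6)

Compute the discriminant of x^3 + (-2)*x^2 + (0)*x + (6): Δ = -780. Since Δ is not a rational square, the Galois group is not contained in A_3; it must be the full S_3 (irreducibility of the cubic rules out anything smaller).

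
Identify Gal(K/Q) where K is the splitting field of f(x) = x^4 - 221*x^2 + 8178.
Gal(K/Q) = V_4 (Klein four-group, Z/2Z × Z/2Z)

f factors as (x^2 - 174)(x^2 - 47), so the splitting field is K = Q(sqrt(174), sqrt(47)). The elements 174, 47, 8178 are all non-squares in Q, so sqrt(174) and sqrt(47) generate independent quadratic extensions. Thus [K:Q] = 4 and Gal(K/Q) is generated by the two order-2 automorphisms sqrt(174) ↦ -sqrt(174) and sqrt(47) ↦ -sqrt(47), giving V_4.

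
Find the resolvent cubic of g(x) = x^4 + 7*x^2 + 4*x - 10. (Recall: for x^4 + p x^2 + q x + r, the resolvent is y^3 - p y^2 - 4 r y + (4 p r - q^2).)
h(y) = y^3 - 7*y^2 + 40*y - 296

Identify coefficients: p = 7, q = 4, r = -10.
Plug into h(y) = y^3 - p y^2 - 4 r y + (4 p r - q^2):
  h(y) = y^3 - (7) y^2 - 4*(-10) y + (4*(7)*(-10) - (4)^2)
       = y^3 + (-7) y^2 + (40) y + (-296).
Simplifying: h(y) = y^3 - 7*y^2 + 40*y - 296.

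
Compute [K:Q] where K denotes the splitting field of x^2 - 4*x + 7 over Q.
[K:Q] = 2

The discriminant of x^2 + (-4)*x + (7) is b^2 - 4c = 16 - (28) = -12. Since -12 is not a perfect square in Q, the polynomial is irreducible over Q. Its two roots generate a degree-2 extension, so [K:Q] = 2.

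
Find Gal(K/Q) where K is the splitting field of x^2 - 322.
Gal(K/Q) = Z/2Z (cyclic of order 2)

x^2 - 322 is irreducible over Q since 322 is not a rational square. The splitting field Q(sqrt(322)) has degree 2 over Q, and its unique nontrivial automorphism is sqrt(322) ↦ -sqrt(322). Hence Gal(Q(sqrt(322))/Q) = Z/2Z.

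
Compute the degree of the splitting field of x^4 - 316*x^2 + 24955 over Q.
[K:Q] = 4

f factors as (x^2 - 155)(x^2 - 161); the splitting field is K = Q(sqrt(155), sqrt(161)). Since 155, 161, and 24955 are all non-squares in Q, the three subfields Q(sqrt(155)), Q(sqrt(161)), Q(sqrt(24955)) are distinct degree-2 extensions, so [K:Q] = 4 (Klein four Galois group).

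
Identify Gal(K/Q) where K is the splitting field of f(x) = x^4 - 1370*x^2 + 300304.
Gal(K/Q) = Z/2Z (cyclic of order 2)

f factors as (x^2 - 1096)(x^2 - 274), so the splitting field is K = Q(sqrt(1096), sqrt(274)). The squarefree part of 1096 is 274 and the squarefree part of 274 is also 274, so sqrt(1096) and sqrt(274) are both rational multiples of sqrt(274). Hence Q(sqrt(1096)) = Q(sqrt(274)) = Q(sqrt(274)), and the splitting field collapses to a single degree-2 extension with Galois group Z/2Z.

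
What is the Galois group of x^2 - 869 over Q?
Gal(K/Q) = Z/2Z (cyclic of order 2)

x^2 - 869 is irreducible over Q since 869 is not a rational square. The splitting field Q(sqrt(869)) has degree 2 over Q, and its unique nontrivial automorphism is sqrt(869) ↦ -sqrt(869). Hence Gal(Q(sqrt(869))/Q) = Z/2Z.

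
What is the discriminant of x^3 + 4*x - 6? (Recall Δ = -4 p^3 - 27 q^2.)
Δ = -1228

For a depressed cubic x^3 + p x + q the discriminant is Δ = -4 p^3 - 27 q^2 = -4*(4)^3 - 27*(-6)^2 = -256 - 972 = -1228.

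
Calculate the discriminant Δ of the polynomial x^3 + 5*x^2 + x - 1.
Δ = 404

For x^3 + a x^2 + b x + c the discriminant is Δ = 18 a b c - 4 a^3 c + a^2 b^2 - 4 b^3 - 27 c^2.
Plug a = 5, b = 1, c = -1:
  18*(5)*(1)*(-1) - 4*(5)^3*(-1) + (5)^2*(1)^2 - 4*(1)^3 - 27*(-1)^2
  = -90 + (500) + 25 + (-4) + (-27)
  = 404.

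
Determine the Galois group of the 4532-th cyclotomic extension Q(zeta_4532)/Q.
|Gal(Q(zeta_4532)/Q)| = phi(4532) = 2040; group ≅ (Z/4532Z)^* ≅ Z/2Z × Z/10Z × Z/102Z

The n-th cyclotomic polynomial Φ_4532(x) is the minimal polynomial of zeta_4532 over Q and has degree phi(4532) = 2040. So Q(zeta_4532) is a degree-2040 Galois extension with Galois group (Z/4532Z)^*. By CRT, (Z/4532Z)^* ≅ (Z/4Z)^* × (Z/11Z)^* × (Z/103Z)^*. Each prime-power unit group is (Z/4Z)^* ≅ Z/2Z; (Z/11Z)^* ≅ Z/10Z; (Z/103Z)^* ≅ Z/102Z. Hence Gal(Q(zeta_4532)/Q) ≅ Z/2Z × Z/10Z × Z/102Z.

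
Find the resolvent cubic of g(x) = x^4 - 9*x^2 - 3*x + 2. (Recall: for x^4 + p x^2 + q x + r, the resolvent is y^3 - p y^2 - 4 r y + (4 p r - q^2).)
h(y) = y^3 + 9*y^2 - 8*y - 81

Identify coefficients: p = -9, q = -3, r = 2.
Plug into h(y) = y^3 - p y^2 - 4 r y + (4 p r - q^2):
  h(y) = y^3 - (-9) y^2 - 4*(2) y + (4*(-9)*(2) - (-3)^2)
       = y^3 + (9) y^2 + (-8) y + (-81).
Simplifying: h(y) = y^3 + 9*y^2 - 8*y - 81.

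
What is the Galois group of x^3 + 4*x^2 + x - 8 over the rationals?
Gal(K/Q) = S_3 (symmetric group of order 6)

Compute the discriminant of x^3 + (4)*x^2 + (1)*x + (-8): Δ = -244. Since Δ is not a rational square, the Galois group is not contained in A_3; it must be the full S_3 (irreducibility of the cubic rules out anything smaller).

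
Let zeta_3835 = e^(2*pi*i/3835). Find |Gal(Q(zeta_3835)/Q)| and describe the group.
|Gal(Q(zeta_3835)/Q)| = phi(3835) = 2784; group ≅ (Z/3835Z)^* ≅ Z/4Z × Z/12Z × Z/58Z

The n-th cyclotomic polynomial Φ_3835(x) is the minimal polynomial of zeta_3835 over Q and has degree phi(3835) = 2784. So Q(zeta_3835) is a degree-2784 Galois extension with Galois group (Z/3835Z)^*. By CRT, (Z/3835Z)^* ≅ (Z/5Z)^* × (Z/13Z)^* × (Z/59Z)^*. Each prime-power unit group is (Z/5Z)^* ≅ Z/4Z; (Z/13Z)^* ≅ Z/12Z; (Z/59Z)^* ≅ Z/58Z. Hence Gal(Q(zeta_3835)/Q) ≅ Z/4Z × Z/12Z × Z/58Z.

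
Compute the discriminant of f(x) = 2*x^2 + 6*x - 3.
Δ = 60

For a quadratic a x^2 + b x + c the discriminant is Δ = b^2 - 4ac = (6)^2 - 4*(2)*(-3) = 36 - (-24) = 60.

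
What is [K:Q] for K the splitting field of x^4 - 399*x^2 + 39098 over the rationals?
[K:Q] = 4

f factors as (x^2 - 226)(x^2 - 173); the splitting field is K = Q(sqrt(226), sqrt(173)). Since 226, 173, and 39098 are all non-squares in Q, the three subfields Q(sqrt(226)), Q(sqrt(173)), Q(sqrt(39098)) are distinct degree-2 extensions, so [K:Q] = 4 (Klein four Galois group).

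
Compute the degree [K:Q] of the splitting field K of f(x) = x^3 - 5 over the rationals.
[K:Q] = 6

x^3 - 5 has one real root r = 5^(1/3) and two complex roots r*zeta_3, r*zeta_3^2 where zeta_3 = e^(2*pi*i/3). The splitting field is Q(r, zeta_3). [Q(r):Q] = 3 and [Q(zeta_3):Q] = 2 with gcd = 1, so [Q(r, zeta_3):Q] = 3 * 2 = 6.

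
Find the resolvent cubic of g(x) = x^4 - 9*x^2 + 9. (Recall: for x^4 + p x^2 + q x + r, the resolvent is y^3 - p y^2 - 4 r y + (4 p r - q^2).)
h(y) = y^3 + 9*y^2 - 36*y - 324

Identify coefficients: p = -9, q = 0, r = 9.
Plug into h(y) = y^3 - p y^2 - 4 r y + (4 p r - q^2):
  h(y) = y^3 - (-9) y^2 - 4*(9) y + (4*(-9)*(9) - (0)^2)
       = y^3 + (9) y^2 + (-36) y + (-324).
Simplifying: h(y) = y^3 + 9*y^2 - 36*y - 324.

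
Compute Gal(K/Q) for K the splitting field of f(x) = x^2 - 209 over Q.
Gal(K/Q) = Z/2Z (cyclic of order 2)

x^2 - 209 is irreducible over Q since 209 is not a rational square. The splitting field Q(sqrt(209)) has degree 2 over Q, and its unique nontrivial automorphism is sqrt(209) ↦ -sqrt(209). Hence Gal(Q(sqrt(209))/Q) = Z/2Z.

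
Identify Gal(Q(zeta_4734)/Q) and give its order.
|Gal(Q(zeta_4734)/Q)| = phi(4734) = 1572; group ≅ (Z/4734Z)^* ≅ Z/6Z × Z/262Z

The n-th cyclotomic polynomial Φ_4734(x) is the minimal polynomial of zeta_4734 over Q and has degree phi(4734) = 1572. So Q(zeta_4734) is a degree-1572 Galois extension with Galois group (Z/4734Z)^*. By CRT, (Z/4734Z)^* ≅ (Z/2Z)^* × (Z/9Z)^* × (Z/263Z)^*. Each prime-power unit group is (Z/2Z)^* ≅ trivial group (order 1); (Z/9Z)^* ≅ Z/6Z; (Z/263Z)^* ≅ Z/262Z. Hence Gal(Q(zeta_4734)/Q) ≅ Z/6Z × Z/262Z.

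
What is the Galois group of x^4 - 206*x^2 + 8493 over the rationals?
Gal(K/Q) = V_4 (Klein four-group, Z/2Z × Z/2Z)

f factors as (x^2 - 149)(x^2 - 57), so the splitting field is K = Q(sqrt(149), sqrt(57)). The elements 149, 57, 8493 are all non-squares in Q, so sqrt(149) and sqrt(57) generate independent quadratic extensions. Thus [K:Q] = 4 and Gal(K/Q) is generated by the two order-2 automorphisms sqrt(149) ↦ -sqrt(149) and sqrt(57) ↦ -sqrt(57), giving V_4.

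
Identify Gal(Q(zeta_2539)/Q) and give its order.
|Gal(Q(zeta_2539)/Q)| = phi(2539) = 2538; group ≅ (Z/2539Z)^* ≅ Z/2538Z

The n-th cyclotomic polynomial Φ_2539(x) is the minimal polynomial of zeta_2539 over Q and has degree phi(2539) = 2538. So Q(zeta_2539) is a degree-2538 Galois extension with Galois group (Z/2539Z)^*. (Z/2539Z)^* is cyclic since 2539 is an odd prime power (or 4). Hence Gal(Q(zeta_2539)/Q) ≅ Z/2538Z.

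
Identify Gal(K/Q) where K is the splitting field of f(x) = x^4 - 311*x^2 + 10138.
Gal(K/Q) = V_4 (Klein four-group, Z/2Z × Z/2Z)

f factors as (x^2 - 274)(x^2 - 37), so the splitting field is K = Q(sqrt(274), sqrt(37)). The elements 274, 37, 10138 are all non-squares in Q, so sqrt(274) and sqrt(37) generate independent quadratic extensions. Thus [K:Q] = 4 and Gal(K/Q) is generated by the two order-2 automorphisms sqrt(274) ↦ -sqrt(274) and sqrt(37) ↦ -sqrt(37), giving V_4.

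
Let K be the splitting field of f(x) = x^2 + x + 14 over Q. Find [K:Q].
[K:Q] = 2

The discriminant of x^2 + (1)*x + (14) is b^2 - 4c = 1 - (56) = -55. Since -55 is not a perfect square in Q, the polynomial is irreducible over Q. Its two roots generate a degree-2 extension, so [K:Q] = 2.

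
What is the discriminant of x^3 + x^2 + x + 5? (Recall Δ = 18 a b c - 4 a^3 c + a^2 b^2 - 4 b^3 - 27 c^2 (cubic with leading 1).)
Δ = -608

For x^3 + a x^2 + b x + c the discriminant is Δ = 18 a b c - 4 a^3 c + a^2 b^2 - 4 b^3 - 27 c^2.
Plug a = 1, b = 1, c = 5:
  18*(1)*(1)*(5) - 4*(1)^3*(5) + (1)^2*(1)^2 - 4*(1)^3 - 27*(5)^2
  = 90 + (-20) + 1 + (-4) + (-675)
  = -608.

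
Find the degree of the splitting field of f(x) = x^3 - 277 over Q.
[K:Q] = 6

x^3 - 277 has one real root r = 277^(1/3) and two complex roots r*zeta_3, r*zeta_3^2 where zeta_3 = e^(2*pi*i/3). The splitting field is Q(r, zeta_3). [Q(r):Q] = 3 and [Q(zeta_3):Q] = 2 with gcd = 1, so [Q(r, zeta_3):Q] = 3 * 2 = 6.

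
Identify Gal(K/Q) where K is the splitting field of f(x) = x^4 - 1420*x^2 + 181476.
Gal(K/Q) = Z/2Z (cyclic of order 2)

f factors as (x^2 - 142)(x^2 - 1278), so the splitting field is K = Q(sqrt(142), sqrt(1278)). The squarefree part of 142 is 142 and the squarefree part of 1278 is also 142, so sqrt(142) and sqrt(1278) are both rational multiples of sqrt(142). Hence Q(sqrt(142)) = Q(sqrt(1278)) = Q(sqrt(142)), and the splitting field collapses to a single degree-2 extension with Galois group Z/2Z.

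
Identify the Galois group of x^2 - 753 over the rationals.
Gal(K/Q) = Z/2Z (cyclic of order 2)

x^2 - 753 is irreducible over Q since 753 is not a rational square. The splitting field Q(sqrt(753)) has degree 2 over Q, and its unique nontrivial automorphism is sqrt(753) ↦ -sqrt(753). Hence Gal(Q(sqrt(753))/Q) = Z/2Z.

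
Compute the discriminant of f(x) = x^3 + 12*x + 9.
Δ = -9099

For a depressed cubic x^3 + p x + q the discriminant is Δ = -4 p^3 - 27 q^2 = -4*(12)^3 - 27*(9)^2 = -6912 - 2187 = -9099.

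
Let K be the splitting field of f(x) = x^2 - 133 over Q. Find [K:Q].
[K:Q] = 2

The polynomial x^2 - 133 is irreducible over Q since 133 is not a perfect square. Its splitting field is Q(sqrt(133)), which has degree 2 over Q.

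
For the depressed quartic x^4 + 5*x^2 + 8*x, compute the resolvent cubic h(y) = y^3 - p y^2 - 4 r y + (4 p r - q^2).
h(y) = y^3 - 5*y^2 - 64

Identify coefficients: p = 5, q = 8, r = 0.
Plug into h(y) = y^3 - p y^2 - 4 r y + (4 p r - q^2):
  h(y) = y^3 - (5) y^2 - 4*(0) y + (4*(5)*(0) - (8)^2)
       = y^3 + (-5) y^2 + (0) y + (-64).
Simplifying: h(y) = y^3 - 5*y^2 - 64.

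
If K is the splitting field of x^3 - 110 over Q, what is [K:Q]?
[K:Q] = 6

x^3 - 110 has one real root r = 110^(1/3) and two complex roots r*zeta_3, r*zeta_3^2 where zeta_3 = e^(2*pi*i/3). The splitting field is Q(r, zeta_3). [Q(r):Q] = 3 and [Q(zeta_3):Q] = 2 with gcd = 1, so [Q(r, zeta_3):Q] = 3 * 2 = 6.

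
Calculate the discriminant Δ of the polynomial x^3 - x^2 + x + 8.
Δ = -1843

For x^3 + a x^2 + b x + c the discriminant is Δ = 18 a b c - 4 a^3 c + a^2 b^2 - 4 b^3 - 27 c^2.
Plug a = -1, b = 1, c = 8:
  18*(-1)*(1)*(8) - 4*(-1)^3*(8) + (-1)^2*(1)^2 - 4*(1)^3 - 27*(8)^2
  = -144 + (32) + 1 + (-4) + (-1728)
  = -1843.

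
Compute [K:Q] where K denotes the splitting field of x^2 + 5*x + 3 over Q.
[K:Q] = 2

The discriminant of x^2 + (5)*x + (3) is b^2 - 4c = 25 - (12) = 13. Since 13 is not a perfect square in Q, the polynomial is irreducible over Q. Its two roots generate a degree-2 extension, so [K:Q] = 2.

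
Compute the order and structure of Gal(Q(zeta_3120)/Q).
|Gal(Q(zeta_3120)/Q)| = phi(3120) = 768; group ≅ (Z/3120Z)^* ≅ Z/2Z × Z/2Z × Z/4Z × Z/4Z × Z/12Z

The n-th cyclotomic polynomial Φ_3120(x) is the minimal polynomial of zeta_3120 over Q and has degree phi(3120) = 768. So Q(zeta_3120) is a degree-768 Galois extension with Galois group (Z/3120Z)^*. By CRT, (Z/3120Z)^* ≅ (Z/16Z)^* × (Z/3Z)^* × (Z/5Z)^* × (Z/13Z)^*. Each prime-power unit group is (Z/16Z)^* ≅ Z/2Z × Z/4Z; (Z/3Z)^* ≅ Z/2Z; (Z/5Z)^* ≅ Z/4Z; (Z/13Z)^* ≅ Z/12Z. Hence Gal(Q(zeta_3120)/Q) ≅ Z/2Z × Z/2Z × Z/4Z × Z/4Z × Z/12Z.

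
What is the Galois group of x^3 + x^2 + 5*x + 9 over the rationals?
Gal(K/Q) = S_3 (symmetric group of order 6)

Compute the discriminant of x^3 + (1)*x^2 + (5)*x + (9): Δ = -1888. Since Δ is not a rational square, the Galois group is not contained in A_3; it must be the full S_3 (irreducibility of the cubic rules out anything smaller).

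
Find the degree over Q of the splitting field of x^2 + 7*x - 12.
[K:Q] = 2

The discriminant of x^2 + (7)*x + (-12) is b^2 - 4c = 49 - (-48) = 97. Since 97 is not a perfect square in Q, the polynomial is irreducible over Q. Its two roots generate a degree-2 extension, so [K:Q] = 2.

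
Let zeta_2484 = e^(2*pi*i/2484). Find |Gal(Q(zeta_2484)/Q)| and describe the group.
|Gal(Q(zeta_2484)/Q)| = phi(2484) = 792; group ≅ (Z/2484Z)^* ≅ Z/2Z × Z/18Z × Z/22Z

The n-th cyclotomic polynomial Φ_2484(x) is the minimal polynomial of zeta_2484 over Q and has degree phi(2484) = 792. So Q(zeta_2484) is a degree-792 Galois extension with Galois group (Z/2484Z)^*. By CRT, (Z/2484Z)^* ≅ (Z/4Z)^* × (Z/27Z)^* × (Z/23Z)^*. Each prime-power unit group is (Z/4Z)^* ≅ Z/2Z; (Z/27Z)^* ≅ Z/18Z; (Z/23Z)^* ≅ Z/22Z. Hence Gal(Q(zeta_2484)/Q) ≅ Z/2Z × Z/18Z × Z/22Z.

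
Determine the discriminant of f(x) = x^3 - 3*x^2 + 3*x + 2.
Δ = -243

For x^3 + a x^2 + b x + c the discriminant is Δ = 18 a b c - 4 a^3 c + a^2 b^2 - 4 b^3 - 27 c^2.
Plug a = -3, b = 3, c = 2:
  18*(-3)*(3)*(2) - 4*(-3)^3*(2) + (-3)^2*(3)^2 - 4*(3)^3 - 27*(2)^2
  = -324 + (216) + 81 + (-108) + (-108)
  = -243.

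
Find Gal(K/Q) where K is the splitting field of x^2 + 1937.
Gal(K/Q) = Z/2Z (cyclic of order 2)

x^2 + 1937 is irreducible over Q since -1937 is not a rational square. The splitting field Q(sqrt(-1937)) has degree 2 over Q, and its unique nontrivial automorphism is sqrt(-1937) ↦ -sqrt(-1937). Hence Gal(Q(sqrt(-1937))/Q) = Z/2Z.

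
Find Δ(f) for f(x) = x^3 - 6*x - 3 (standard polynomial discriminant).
Δ = 621

For x^3 + a x^2 + b x + c the discriminant is Δ = 18 a b c - 4 a^3 c + a^2 b^2 - 4 b^3 - 27 c^2.
Plug a = 0, b = -6, c = -3:
  18*(0)*(-6)*(-3) - 4*(0)^3*(-3) + (0)^2*(-6)^2 - 4*(-6)^3 - 27*(-3)^2
  = 0 + (0) + 0 + (864) + (-243)
  = 621.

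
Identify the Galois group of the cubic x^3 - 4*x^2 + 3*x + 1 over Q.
Gal(K/Q) = A_3 (cyclic of order 3)

Compute the discriminant of x^3 + (-4)*x^2 + (3)*x + (1): Δ = 49. Since Δ is a perfect square (Δ = 7^2), the Galois group is contained in A_3. Irreducibility forces the group to be transitive on three roots, so Gal = A_3.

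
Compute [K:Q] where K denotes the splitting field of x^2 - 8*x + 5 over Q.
[K:Q] = 2

The discriminant of x^2 + (-8)*x + (5) is b^2 - 4c = 64 - (20) = 44. Since 44 is not a perfect square in Q, the polynomial is irreducible over Q. Its two roots generate a degree-2 extension, so [K:Q] = 2.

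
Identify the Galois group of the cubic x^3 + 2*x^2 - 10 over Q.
Gal(K/Q) = S_3 (symmetric group of order 6)

Compute the discriminant of x^3 + (2)*x^2 + (0)*x + (-10): Δ = -2380. Since Δ is not a rational square, the Galois group is not contained in A_3; it must be the full S_3 (irreducibility of the cubic rules out anything smaller).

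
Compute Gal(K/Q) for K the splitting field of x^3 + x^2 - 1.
Gal(K/Q) = S_3 (symmetric group of order 6)

Compute the discriminant of x^3 + (1)*x^2 + (0)*x + (-1): Δ = -23. Since Δ is not a rational square, the Galois group is not contained in A_3; it must be the full S_3 (irreducibility of the cubic rules out anything smaller).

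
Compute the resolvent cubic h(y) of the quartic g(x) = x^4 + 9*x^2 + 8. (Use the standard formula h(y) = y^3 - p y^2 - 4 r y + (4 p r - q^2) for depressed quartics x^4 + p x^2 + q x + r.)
h(y) = y^3 - 9*y^2 - 32*y + 288

Identify coefficients: p = 9, q = 0, r = 8.
Plug into h(y) = y^3 - p y^2 - 4 r y + (4 p r - q^2):
  h(y) = y^3 - (9) y^2 - 4*(8) y + (4*(9)*(8) - (0)^2)
       = y^3 + (-9) y^2 + (-32) y + (288).
Simplifying: h(y) = y^3 - 9*y^2 - 32*y + 288.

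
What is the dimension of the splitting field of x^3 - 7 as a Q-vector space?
[K:Q] = 6

x^3 - 7 has one real root r = 7^(1/3) and two complex roots r*zeta_3, r*zeta_3^2 where zeta_3 = e^(2*pi*i/3). The splitting field is Q(r, zeta_3). [Q(r):Q] = 3 and [Q(zeta_3):Q] = 2 with gcd = 1, so [Q(r, zeta_3):Q] = 3 * 2 = 6.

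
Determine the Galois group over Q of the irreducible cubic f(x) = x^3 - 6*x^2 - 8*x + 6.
Gal(K/Q) = S_3 (symmetric group of order 6)

Compute the discriminant of x^3 + (-6)*x^2 + (-8)*x + (6): Δ = 13748. Since Δ is not a rational square, the Galois group is not contained in A_3; it must be the full S_3 (irreducibility of the cubic rules out anything smaller).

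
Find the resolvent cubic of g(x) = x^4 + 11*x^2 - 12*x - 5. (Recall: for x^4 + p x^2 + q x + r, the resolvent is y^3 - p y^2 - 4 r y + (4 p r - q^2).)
h(y) = y^3 - 11*y^2 + 20*y - 364

Identify coefficients: p = 11, q = -12, r = -5.
Plug into h(y) = y^3 - p y^2 - 4 r y + (4 p r - q^2):
  h(y) = y^3 - (11) y^2 - 4*(-5) y + (4*(11)*(-5) - (-12)^2)
       = y^3 + (-11) y^2 + (20) y + (-364).
Simplifying: h(y) = y^3 - 11*y^2 + 20*y - 364.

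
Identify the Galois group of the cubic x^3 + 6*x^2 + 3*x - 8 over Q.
Gal(K/Q) = S_3 (symmetric group of order 6)

Compute the discriminant of x^3 + (6)*x^2 + (3)*x + (-8): Δ = 2808. Since Δ is not a rational square, the Galois group is not contained in A_3; it must be the full S_3 (irreducibility of the cubic rules out anything smaller).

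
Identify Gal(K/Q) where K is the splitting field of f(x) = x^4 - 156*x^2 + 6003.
Gal(K/Q) = V_4 (Klein four-group, Z/2Z × Z/2Z)

f factors as (x^2 - 87)(x^2 - 69), so the splitting field is K = Q(sqrt(87), sqrt(69)). The elements 87, 69, 6003 are all non-squares in Q, so sqrt(87) and sqrt(69) generate independent quadratic extensions. Thus [K:Q] = 4 and Gal(K/Q) is generated by the two order-2 automorphisms sqrt(87) ↦ -sqrt(87) and sqrt(69) ↦ -sqrt(69), giving V_4.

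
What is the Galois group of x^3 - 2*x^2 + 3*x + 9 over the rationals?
Gal(K/Q) = S_3 (symmetric group of order 6)

Compute the discriminant of x^3 + (-2)*x^2 + (3)*x + (9): Δ = -2943. Since Δ is not a rational square, the Galois group is not contained in A_3; it must be the full S_3 (irreducibility of the cubic rules out anything smaller).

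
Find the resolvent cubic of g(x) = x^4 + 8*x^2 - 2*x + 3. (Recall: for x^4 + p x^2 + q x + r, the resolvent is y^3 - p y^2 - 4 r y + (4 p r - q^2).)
h(y) = y^3 - 8*y^2 - 12*y + 92

Identify coefficients: p = 8, q = -2, r = 3.
Plug into h(y) = y^3 - p y^2 - 4 r y + (4 p r - q^2):
  h(y) = y^3 - (8) y^2 - 4*(3) y + (4*(8)*(3) - (-2)^2)
       = y^3 + (-8) y^2 + (-12) y + (92).
Simplifying: h(y) = y^3 - 8*y^2 - 12*y + 92.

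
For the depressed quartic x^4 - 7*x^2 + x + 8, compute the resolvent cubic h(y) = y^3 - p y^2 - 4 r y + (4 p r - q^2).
h(y) = y^3 + 7*y^2 - 32*y - 225

Identify coefficients: p = -7, q = 1, r = 8.
Plug into h(y) = y^3 - p y^2 - 4 r y + (4 p r - q^2):
  h(y) = y^3 - (-7) y^2 - 4*(8) y + (4*(-7)*(8) - (1)^2)
       = y^3 + (7) y^2 + (-32) y + (-225).
Simplifying: h(y) = y^3 + 7*y^2 - 32*y - 225.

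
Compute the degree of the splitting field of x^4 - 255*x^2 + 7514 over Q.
[K:Q] = 4

f factors as (x^2 - 34)(x^2 - 221); the splitting field is K = Q(sqrt(34), sqrt(221)). Since 34, 221, and 7514 are all non-squares in Q, the three subfields Q(sqrt(34)), Q(sqrt(221)), Q(sqrt(7514)) are distinct degree-2 extensions, so [K:Q] = 4 (Klein four Galois group).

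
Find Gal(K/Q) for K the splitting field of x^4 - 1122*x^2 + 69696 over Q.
Gal(K/Q) = Z/2Z (cyclic of order 2)

f factors as (x^2 - 1056)(x^2 - 66), so the splitting field is K = Q(sqrt(1056), sqrt(66)). The squarefree part of 1056 is 66 and the squarefree part of 66 is also 66, so sqrt(1056) and sqrt(66) are both rational multiples of sqrt(66). Hence Q(sqrt(1056)) = Q(sqrt(66)) = Q(sqrt(66)), and the splitting field collapses to a single degree-2 extension with Galois group Z/2Z.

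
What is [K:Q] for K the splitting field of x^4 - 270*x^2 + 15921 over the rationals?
[K:Q] = 4

f factors as (x^2 - 183)(x^2 - 87); the splitting field is K = Q(sqrt(183), sqrt(87)). Since 183, 87, and 15921 are all non-squares in Q, the three subfields Q(sqrt(183)), Q(sqrt(87)), Q(sqrt(15921)) are distinct degree-2 extensions, so [K:Q] = 4 (Klein four Galois group).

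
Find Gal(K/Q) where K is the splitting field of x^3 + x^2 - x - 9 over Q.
Gal(K/Q) = S_3 (symmetric group of order 6)

Compute the discriminant of x^3 + (1)*x^2 + (-1)*x + (-9): Δ = -1984. Since Δ is not a rational square, the Galois group is not contained in A_3; it must be the full S_3 (irreducibility of the cubic rules out anything smaller).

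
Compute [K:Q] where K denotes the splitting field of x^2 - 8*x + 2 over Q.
[K:Q] = 2

The discriminant of x^2 + (-8)*x + (2) is b^2 - 4c = 64 - (8) = 56. Since 56 is not a perfect square in Q, the polynomial is irreducible over Q. Its two roots generate a degree-2 extension, so [K:Q] = 2.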